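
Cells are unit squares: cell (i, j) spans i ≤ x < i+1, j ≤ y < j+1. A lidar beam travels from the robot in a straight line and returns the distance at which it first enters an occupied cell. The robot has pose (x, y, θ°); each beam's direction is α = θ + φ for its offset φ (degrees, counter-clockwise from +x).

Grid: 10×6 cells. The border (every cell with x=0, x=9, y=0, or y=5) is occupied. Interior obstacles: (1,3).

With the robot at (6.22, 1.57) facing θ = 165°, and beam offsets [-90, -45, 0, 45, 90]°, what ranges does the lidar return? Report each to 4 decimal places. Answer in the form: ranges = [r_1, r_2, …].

ranges = [3.5510, 3.9606, 5.4041, 1.1400, 0.5901]

beam 1: φ=-90°, α=75°
  dir = (cos 75°, sin 75°) = (0.2588, 0.9659); from cell (6,1)
  next x-line at t=3.0137, next y-line at t=0.4452; Δt_x=3.8637, Δt_y=1.0353
    y: enter (6,2) at t=0.4452
    y: enter (6,3) at t=1.4804
    y: enter (6,4) at t=2.5157
    x: enter (7,4) at t=3.0137
    y: enter (7,5) at t=3.5510 ← occupied
  → r_1 = 3.5510
beam 2: φ=-45°, α=120°
  dir = (cos 120°, sin 120°) = (-0.5000, 0.8660); from cell (6,1)
  next x-line at t=0.4400, next y-line at t=0.4965; Δt_x=2.0000, Δt_y=1.1547
    x: enter (5,1) at t=0.4400
    y: enter (5,2) at t=0.4965
    y: enter (5,3) at t=1.6512
    x: enter (4,3) at t=2.4400
    y: enter (4,4) at t=2.8059
    y: enter (4,5) at t=3.9606 ← occupied
  → r_2 = 3.9606
beam 3: φ=0°, α=165°
  dir = (cos 165°, sin 165°) = (-0.9659, 0.2588); from cell (6,1)
  next x-line at t=0.2278, next y-line at t=1.6614; Δt_x=1.0353, Δt_y=3.8637
    x: enter (5,1) at t=0.2278
    x: enter (4,1) at t=1.2630
    y: enter (4,2) at t=1.6614
    x: enter (3,2) at t=2.2983
    x: enter (2,2) at t=3.3336
    x: enter (1,2) at t=4.3689
    x: enter (0,2) at t=5.4041 ← occupied
  → r_3 = 5.4041
beam 4: φ=45°, α=210°
  dir = (cos 210°, sin 210°) = (-0.8660, -0.5000); from cell (6,1)
  next x-line at t=0.2540, next y-line at t=1.1400; Δt_x=1.1547, Δt_y=2.0000
    x: enter (5,1) at t=0.2540
    y: enter (5,0) at t=1.1400 ← occupied
  → r_4 = 1.1400
beam 5: φ=90°, α=255°
  dir = (cos 255°, sin 255°) = (-0.2588, -0.9659); from cell (6,1)
  next x-line at t=0.8500, next y-line at t=0.5901; Δt_x=3.8637, Δt_y=1.0353
    y: enter (6,0) at t=0.5901 ← occupied
  → r_5 = 0.5901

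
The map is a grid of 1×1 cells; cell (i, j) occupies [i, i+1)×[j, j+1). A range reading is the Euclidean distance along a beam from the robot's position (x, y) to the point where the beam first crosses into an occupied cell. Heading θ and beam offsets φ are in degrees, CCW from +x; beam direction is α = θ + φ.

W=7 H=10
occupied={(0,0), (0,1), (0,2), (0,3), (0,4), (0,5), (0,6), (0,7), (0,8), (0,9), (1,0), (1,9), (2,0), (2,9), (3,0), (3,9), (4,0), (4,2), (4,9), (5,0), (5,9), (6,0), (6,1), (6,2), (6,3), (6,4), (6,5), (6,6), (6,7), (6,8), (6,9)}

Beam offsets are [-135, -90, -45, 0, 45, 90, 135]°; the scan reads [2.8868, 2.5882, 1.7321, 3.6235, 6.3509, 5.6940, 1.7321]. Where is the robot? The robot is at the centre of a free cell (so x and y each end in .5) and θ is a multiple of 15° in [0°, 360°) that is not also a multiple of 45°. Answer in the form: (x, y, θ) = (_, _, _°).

Enumerate (i+0.5, j+0.5, θ) over the 39 free cells and 16 admissible headings. For each, cast all 7 beams and compare to the given ranges.
  (3.5, 1.5, 105°): beam 1 = 1.0000 ≠ 2.8868 ✗
  (4.5, 5.5, 60°): beam 1 = 4.6587 ≠ 2.8868 ✗
  (2.5, 7.5, 150°): beam 1 = 3.6235 ≠ 2.8868 ✗
  (5.5, 1.5, 165°): beam 1 = 0.5774 ≠ 2.8868 ✗
  …
  (2.5, 3.5, 15°): r_1=2.8868, r_2=2.5882, r_3=1.7321, r_4=3.6235, r_5=6.3509, r_6=5.6940, r_7=1.7321 — all match ✓
Only this pose fits every beam.

(x, y, θ) = (2.5, 3.5, 15°)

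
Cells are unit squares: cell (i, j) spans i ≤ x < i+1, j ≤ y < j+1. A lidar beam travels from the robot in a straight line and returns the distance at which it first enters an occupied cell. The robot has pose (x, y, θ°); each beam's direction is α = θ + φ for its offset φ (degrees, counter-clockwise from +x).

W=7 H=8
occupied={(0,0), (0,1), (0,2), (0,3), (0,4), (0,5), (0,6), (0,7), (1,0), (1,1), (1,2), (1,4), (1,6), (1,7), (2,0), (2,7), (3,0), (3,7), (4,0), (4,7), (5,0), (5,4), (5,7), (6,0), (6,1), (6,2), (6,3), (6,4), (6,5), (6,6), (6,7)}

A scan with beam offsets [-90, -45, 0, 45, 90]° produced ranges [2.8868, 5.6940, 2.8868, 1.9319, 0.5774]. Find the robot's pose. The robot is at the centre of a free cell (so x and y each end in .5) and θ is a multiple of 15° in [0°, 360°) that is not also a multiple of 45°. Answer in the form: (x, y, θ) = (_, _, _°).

Enumerate (i+0.5, j+0.5, θ) over the 25 free cells and 16 admissible headings. For each, cast all 5 beams and compare to the given ranges.
  (2.5, 4.5, 330°): beam 1 = 1.7321 ≠ 2.8868 ✗
  (2.5, 6.5, 165°): beam 1 = 0.5176 ≠ 2.8868 ✗
  (2.5, 1.5, 30°): beam 1 = 0.5774 ≠ 2.8868 ✗
  …
  (4.5, 1.5, 150°): r_1=2.8868, r_2=5.6940, r_3=2.8868, r_4=1.9319, r_5=0.5774 — all match ✓
No second candidate reproduces the full scan.

(x, y, θ) = (4.5, 1.5, 150°)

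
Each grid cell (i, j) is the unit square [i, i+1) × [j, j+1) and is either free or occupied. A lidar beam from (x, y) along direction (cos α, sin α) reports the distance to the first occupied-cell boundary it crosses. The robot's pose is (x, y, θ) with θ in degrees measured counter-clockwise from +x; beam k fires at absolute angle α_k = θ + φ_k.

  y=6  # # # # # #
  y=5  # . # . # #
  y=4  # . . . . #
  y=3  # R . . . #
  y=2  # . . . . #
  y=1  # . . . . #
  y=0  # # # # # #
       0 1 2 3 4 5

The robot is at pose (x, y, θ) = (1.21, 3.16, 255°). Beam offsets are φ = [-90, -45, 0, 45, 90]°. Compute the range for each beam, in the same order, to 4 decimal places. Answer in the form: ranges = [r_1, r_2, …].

ranges = [0.2174, 0.2425, 0.8114, 2.4942, 3.9237]

beam 1: φ=-90°, α=165°
  cosα=-0.9659 sinα=0.2588 | (1,3) | tMaxX 0.2174 tMaxY 3.2455 | tΔX 1.0353 tΔY 3.8637
    t=0.2174 [x] (0,3) — stop
  → r_1 = 0.2174
beam 2: φ=-45°, α=210°
  cosα=-0.8660 sinα=-0.5000 | (1,3) | tMaxX 0.2425 tMaxY 0.3200 | tΔX 1.1547 tΔY 2.0000
    t=0.2425 [x] (0,3) — stop
  → r_2 = 0.2425
beam 3: φ=0°, α=255°
  cosα=-0.2588 sinα=-0.9659 | (1,3) | tMaxX 0.8114 tMaxY 0.1656 | tΔX 3.8637 tΔY 1.0353
    t=0.1656 [y] (1,2)
    t=0.8114 [x] (0,2) — stop
  → r_3 = 0.8114
beam 4: φ=45°, α=300°
  cosα=0.5000 sinα=-0.8660 | (1,3) | tMaxX 1.5800 tMaxY 0.1848 | tΔX 2.0000 tΔY 1.1547
    t=0.1848 [y] (1,2)
    t=1.3395 [y] (1,1)
    t=1.5800 [x] (2,1)
    t=2.4942 [y] (2,0) — stop
  → r_4 = 2.4942
beam 5: φ=90°, α=345°
  cosα=0.9659 sinα=-0.2588 | (1,3) | tMaxX 0.8179 tMaxY 0.6182 | tΔX 1.0353 tΔY 3.8637
    t=0.6182 [y] (1,2)
    t=0.8179 [x] (2,2)
    t=1.8531 [x] (3,2)
    t=2.8884 [x] (4,2)
    t=3.9237 [x] (5,2) — stop
  → r_5 = 3.9237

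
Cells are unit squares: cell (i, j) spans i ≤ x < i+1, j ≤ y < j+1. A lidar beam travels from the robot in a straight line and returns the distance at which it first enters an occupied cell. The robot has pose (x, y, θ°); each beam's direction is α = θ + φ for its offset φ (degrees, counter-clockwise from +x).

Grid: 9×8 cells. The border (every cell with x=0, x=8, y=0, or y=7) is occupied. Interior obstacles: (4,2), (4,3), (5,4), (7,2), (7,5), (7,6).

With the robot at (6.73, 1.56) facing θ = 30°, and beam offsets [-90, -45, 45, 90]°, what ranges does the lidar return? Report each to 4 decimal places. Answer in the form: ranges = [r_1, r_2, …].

beam 1: φ=-90°, α=300°
  direction (0.5000, -0.8660); cell (6,1); t to first gridline: x 0.5400, y 0.6466 (then +2.0000 / +1.1547)
    (7,1) via x @ 0.5400
    (7,0) via y @ 0.6466  # hit
  → r_1 = 0.6466
beam 2: φ=-45°, α=345°
  direction (0.9659, -0.2588); cell (6,1); t to first gridline: x 0.2795, y 2.1637 (then +1.0353 / +3.8637)
    (7,1) via x @ 0.2795
    (8,1) via x @ 1.3148  # hit
  → r_2 = 1.3148
beam 3: φ=45°, α=75°
  direction (0.2588, 0.9659); cell (6,1); t to first gridline: x 1.0432, y 0.4555 (then +3.8637 / +1.0353)
    (6,2) via y @ 0.4555
    (7,2) via x @ 1.0432  # hit
  → r_3 = 1.0432
beam 4: φ=90°, α=120°
  direction (-0.5000, 0.8660); cell (6,1); t to first gridline: x 1.4600, y 0.5081 (then +2.0000 / +1.1547)
    (6,2) via y @ 0.5081
    (5,2) via x @ 1.4600
    (5,3) via y @ 1.6628
    (5,4) via y @ 2.8175  # hit
  → r_4 = 2.8175

ranges = [0.6466, 1.3148, 1.0432, 2.8175]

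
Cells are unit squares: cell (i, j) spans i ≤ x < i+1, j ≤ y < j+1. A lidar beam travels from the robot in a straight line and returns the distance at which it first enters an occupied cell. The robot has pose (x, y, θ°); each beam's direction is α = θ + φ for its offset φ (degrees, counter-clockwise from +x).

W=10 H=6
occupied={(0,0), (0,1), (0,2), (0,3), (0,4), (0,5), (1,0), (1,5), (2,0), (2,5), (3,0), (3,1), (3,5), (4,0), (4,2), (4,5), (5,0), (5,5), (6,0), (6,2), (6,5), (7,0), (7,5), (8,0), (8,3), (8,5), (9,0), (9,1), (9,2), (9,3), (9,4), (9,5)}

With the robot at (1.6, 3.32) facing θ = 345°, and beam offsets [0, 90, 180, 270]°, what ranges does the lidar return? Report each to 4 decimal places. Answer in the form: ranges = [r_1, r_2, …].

ranges = [2.4847, 1.7393, 0.6212, 2.3182]

beam 1: φ=0°, α=345°
  d=(0.9659,-0.2588)  start (1,3)  tX=0.4141 tY=1.2364  stride 1/|dx|=1.0353 1/|dy|=3.8637
    cross x-line → (2,3), t=0.4141
    cross y-line → (2,2), t=1.2364
    cross x-line → (3,2), t=1.4494
    cross x-line → (4,2), t=2.4847 (wall)
  → r_1 = 2.4847
beam 2: φ=90°, α=75°
  d=(0.2588,0.9659)  start (1,3)  tX=1.5455 tY=0.7040  stride 1/|dx|=3.8637 1/|dy|=1.0353
    cross y-line → (1,4), t=0.7040
    cross x-line → (2,4), t=1.5455
    cross y-line → (2,5), t=1.7393 (wall)
  → r_2 = 1.7393
beam 3: φ=180°, α=165°
  d=(-0.9659,0.2588)  start (1,3)  tX=0.6212 tY=2.6273  stride 1/|dx|=1.0353 1/|dy|=3.8637
    cross x-line → (0,3), t=0.6212 (wall)
  → r_3 = 0.6212
beam 4: φ=270°, α=255°
  d=(-0.2588,-0.9659)  start (1,3)  tX=2.3182 tY=0.3313  stride 1/|dx|=3.8637 1/|dy|=1.0353
    cross y-line → (1,2), t=0.3313
    cross y-line → (1,1), t=1.3666
    cross x-line → (0,1), t=2.3182 (wall)
  → r_4 = 2.3182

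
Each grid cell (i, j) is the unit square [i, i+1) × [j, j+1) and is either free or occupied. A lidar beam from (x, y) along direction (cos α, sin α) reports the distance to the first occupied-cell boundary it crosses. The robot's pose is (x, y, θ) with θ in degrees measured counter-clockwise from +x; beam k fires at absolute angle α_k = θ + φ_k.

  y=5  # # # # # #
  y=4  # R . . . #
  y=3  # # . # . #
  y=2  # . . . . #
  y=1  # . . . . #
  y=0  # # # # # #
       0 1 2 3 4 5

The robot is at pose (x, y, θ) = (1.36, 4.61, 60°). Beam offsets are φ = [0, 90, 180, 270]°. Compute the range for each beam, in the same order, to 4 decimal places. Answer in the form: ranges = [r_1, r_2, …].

ranges = [0.4503, 0.4157, 0.7044, 1.8937]

beam 1: φ=0°, α=60°
  dir = (cos 60°, sin 60°) = (0.5000, 0.8660); from cell (1,4)
  next x-line at t=1.2800, next y-line at t=0.4503; Δt_x=2.0000, Δt_y=1.1547
    y: enter (1,5) at t=0.4503 ← occupied
  → r_1 = 0.4503
beam 2: φ=90°, α=150°
  dir = (cos 150°, sin 150°) = (-0.8660, 0.5000); from cell (1,4)
  next x-line at t=0.4157, next y-line at t=0.7800; Δt_x=1.1547, Δt_y=2.0000
    x: enter (0,4) at t=0.4157 ← occupied
  → r_2 = 0.4157
beam 3: φ=180°, α=240°
  dir = (cos 240°, sin 240°) = (-0.5000, -0.8660); from cell (1,4)
  next x-line at t=0.7200, next y-line at t=0.7044; Δt_x=2.0000, Δt_y=1.1547
    y: enter (1,3) at t=0.7044 ← occupied
  → r_3 = 0.7044
beam 4: φ=270°, α=330°
  dir = (cos 330°, sin 330°) = (0.8660, -0.5000); from cell (1,4)
  next x-line at t=0.7390, next y-line at t=1.2200; Δt_x=1.1547, Δt_y=2.0000
    x: enter (2,4) at t=0.7390
    y: enter (2,3) at t=1.2200
    x: enter (3,3) at t=1.8937 ← occupied
  → r_4 = 1.8937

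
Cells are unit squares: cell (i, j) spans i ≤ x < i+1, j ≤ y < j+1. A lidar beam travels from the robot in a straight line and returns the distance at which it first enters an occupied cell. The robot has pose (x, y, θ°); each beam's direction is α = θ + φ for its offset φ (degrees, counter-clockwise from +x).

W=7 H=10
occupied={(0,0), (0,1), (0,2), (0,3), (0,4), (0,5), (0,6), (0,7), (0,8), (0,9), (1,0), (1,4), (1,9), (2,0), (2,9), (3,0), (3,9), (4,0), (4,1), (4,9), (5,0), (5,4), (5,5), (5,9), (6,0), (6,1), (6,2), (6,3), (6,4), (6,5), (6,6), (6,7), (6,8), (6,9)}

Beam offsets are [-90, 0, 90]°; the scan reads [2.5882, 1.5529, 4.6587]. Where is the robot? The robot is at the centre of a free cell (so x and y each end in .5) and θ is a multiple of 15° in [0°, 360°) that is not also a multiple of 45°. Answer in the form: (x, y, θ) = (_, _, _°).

(x, y, θ) = (3.5, 4.5, 15°)

Candidates: 36 free-cell centres × 16 headings = 576 poses. Raycast each; keep the one whose scan matches to 4 dp.
  (1.5, 8.5, 105°): beam 1 = 1.9319 ≠ 2.5882 ✗
  (2.5, 3.5, 75°): beam 1 = 3.6235 ≠ 2.5882 ✗
  (1.5, 3.5, 105°): beam 1 = 3.6235 ≠ 2.5882 ✗
  (2.5, 8.5, 120°): beam 1 = 1.0000 ≠ 2.5882 ✗
  …
  (3.5, 4.5, 15°): r_1=2.5882, r_2=1.5529, r_3=4.6587 — all match ✓
Unique over the lattice → pose = (3.5, 4.5, 15°).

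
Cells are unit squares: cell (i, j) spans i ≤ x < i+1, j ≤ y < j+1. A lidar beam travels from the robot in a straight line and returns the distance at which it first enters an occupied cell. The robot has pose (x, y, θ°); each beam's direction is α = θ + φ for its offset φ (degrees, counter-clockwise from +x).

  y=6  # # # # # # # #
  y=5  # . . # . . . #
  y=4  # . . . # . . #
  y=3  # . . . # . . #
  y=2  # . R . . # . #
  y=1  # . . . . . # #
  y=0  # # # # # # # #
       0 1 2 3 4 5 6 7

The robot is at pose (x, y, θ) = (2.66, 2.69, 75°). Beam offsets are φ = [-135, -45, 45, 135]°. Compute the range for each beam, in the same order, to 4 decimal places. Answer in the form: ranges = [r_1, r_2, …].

ranges = [1.9514, 1.5473, 3.3200, 1.9168]

beam 1: φ=-135°, α=300°
  direction (0.5000, -0.8660); cell (2,2); t to first gridline: x 0.6800, y 0.7967 (then +2.0000 / +1.1547)
    (3,2) via x @ 0.6800
    (3,1) via y @ 0.7967
    (3,0) via y @ 1.9514  # hit
  → r_1 = 1.9514
beam 2: φ=-45°, α=30°
  direction (0.8660, 0.5000); cell (2,2); t to first gridline: x 0.3926, y 0.6200 (then +1.1547 / +2.0000)
    (3,2) via x @ 0.3926
    (3,3) via y @ 0.6200
    (4,3) via x @ 1.5473  # hit
  → r_2 = 1.5473
beam 3: φ=45°, α=120°
  direction (-0.5000, 0.8660); cell (2,2); t to first gridline: x 1.3200, y 0.3580 (then +2.0000 / +1.1547)
    (2,3) via y @ 0.3580
    (1,3) via x @ 1.3200
    (1,4) via y @ 1.5127
    (1,5) via y @ 2.6674
    (0,5) via x @ 3.3200  # hit
  → r_3 = 3.3200
beam 4: φ=135°, α=210°
  direction (-0.8660, -0.5000); cell (2,2); t to first gridline: x 0.7621, y 1.3800 (then +1.1547 / +2.0000)
    (1,2) via x @ 0.7621
    (1,1) via y @ 1.3800
    (0,1) via x @ 1.9168  # hit
  → r_4 = 1.9168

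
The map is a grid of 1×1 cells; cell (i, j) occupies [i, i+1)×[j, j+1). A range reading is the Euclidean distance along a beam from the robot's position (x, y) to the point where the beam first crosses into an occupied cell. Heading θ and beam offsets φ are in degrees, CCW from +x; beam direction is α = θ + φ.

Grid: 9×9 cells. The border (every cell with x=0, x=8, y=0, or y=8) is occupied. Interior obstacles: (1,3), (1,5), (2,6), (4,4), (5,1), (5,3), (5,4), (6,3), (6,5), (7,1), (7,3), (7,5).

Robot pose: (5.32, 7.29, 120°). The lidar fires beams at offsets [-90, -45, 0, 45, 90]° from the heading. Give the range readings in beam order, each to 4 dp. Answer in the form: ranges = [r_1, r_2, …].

ranges = [1.4200, 0.7350, 0.8198, 2.7432, 3.8336]

beam 1: φ=-90°, α=30°
  cosα=0.8660 sinα=0.5000 | (5,7) | tMaxX 0.7852 tMaxY 1.4200 | tΔX 1.1547 tΔY 2.0000
    t=0.7852 [x] (6,7)
    t=1.4200 [y] (6,8) — stop
  → r_1 = 1.4200
beam 2: φ=-45°, α=75°
  cosα=0.2588 sinα=0.9659 | (5,7) | tMaxX 2.6273 tMaxY 0.7350 | tΔX 3.8637 tΔY 1.0353
    t=0.7350 [y] (5,8) — stop
  → r_2 = 0.7350
beam 3: φ=0°, α=120°
  cosα=-0.5000 sinα=0.8660 | (5,7) | tMaxX 0.6400 tMaxY 0.8198 | tΔX 2.0000 tΔY 1.1547
    t=0.6400 [x] (4,7)
    t=0.8198 [y] (4,8) — stop
  → r_3 = 0.8198
beam 4: φ=45°, α=165°
  cosα=-0.9659 sinα=0.2588 | (5,7) | tMaxX 0.3313 tMaxY 2.7432 | tΔX 1.0353 tΔY 3.8637
    t=0.3313 [x] (4,7)
    t=1.3666 [x] (3,7)
    t=2.4018 [x] (2,7)
    t=2.7432 [y] (2,8) — stop
  → r_4 = 2.7432
beam 5: φ=90°, α=210°
  cosα=-0.8660 sinα=-0.5000 | (5,7) | tMaxX 0.3695 tMaxY 0.5800 | tΔX 1.1547 tΔY 2.0000
    t=0.3695 [x] (4,7)
    t=0.5800 [y] (4,6)
    t=1.5242 [x] (3,6)
    t=2.5800 [y] (3,5)
    t=2.6789 [x] (2,5)
    t=3.8336 [x] (1,5) — stop
  → r_5 = 3.8336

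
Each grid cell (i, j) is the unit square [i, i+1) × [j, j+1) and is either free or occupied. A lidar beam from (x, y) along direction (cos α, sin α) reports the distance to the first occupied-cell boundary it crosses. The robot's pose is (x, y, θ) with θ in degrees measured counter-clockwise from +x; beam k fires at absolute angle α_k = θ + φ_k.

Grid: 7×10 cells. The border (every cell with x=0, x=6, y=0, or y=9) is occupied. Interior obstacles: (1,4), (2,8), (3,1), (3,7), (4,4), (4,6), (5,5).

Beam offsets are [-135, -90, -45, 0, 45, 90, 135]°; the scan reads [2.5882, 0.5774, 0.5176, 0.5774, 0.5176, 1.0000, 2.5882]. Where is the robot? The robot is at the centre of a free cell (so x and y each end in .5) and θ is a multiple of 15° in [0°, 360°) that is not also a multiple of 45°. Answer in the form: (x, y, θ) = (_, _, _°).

(x, y, θ) = (1.5, 3.5, 150°)

The pose lattice has 33·16 = 528 candidates. Test each by forward raycasting.
  (3.5, 6.5, 240°): beam 1 = 0.5176 ≠ 2.5882 ✗
  (1.5, 2.5, 60°): beam 1 = 1.5529 ≠ 2.5882 ✗
  (1.5, 6.5, 345°): beam 1 = 0.5774 ≠ 2.5882 ✗
  (2.5, 1.5, 255°): beam 1 = 2.8868 ≠ 2.5882 ✗
  …
  (1.5, 3.5, 150°): r_1=2.5882, r_2=0.5774, r_3=0.5176, r_4=0.5774, r_5=0.5176, r_6=1.0000, r_7=2.5882 — all match ✓
Unique over the lattice → pose = (1.5, 3.5, 150°).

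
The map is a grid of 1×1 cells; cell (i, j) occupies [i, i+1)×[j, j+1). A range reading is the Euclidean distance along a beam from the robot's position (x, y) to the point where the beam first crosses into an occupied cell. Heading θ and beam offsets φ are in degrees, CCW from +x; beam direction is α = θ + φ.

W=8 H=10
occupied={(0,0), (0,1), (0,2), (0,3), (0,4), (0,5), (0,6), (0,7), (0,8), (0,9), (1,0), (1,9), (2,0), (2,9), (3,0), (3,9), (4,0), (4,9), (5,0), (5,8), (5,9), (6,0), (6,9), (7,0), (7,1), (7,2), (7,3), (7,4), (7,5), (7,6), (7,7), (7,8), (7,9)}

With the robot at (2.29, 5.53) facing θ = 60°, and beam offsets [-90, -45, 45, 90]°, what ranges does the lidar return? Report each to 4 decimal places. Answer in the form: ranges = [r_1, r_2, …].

beam 1: φ=-90°, α=330°
  cosα=0.8660 sinα=-0.5000 | (2,5) | tMaxX 0.8198 tMaxY 1.0600 | tΔX 1.1547 tΔY 2.0000
    t=0.8198 [x] (3,5)
    t=1.0600 [y] (3,4)
    t=1.9745 [x] (4,4)
    t=3.0600 [y] (4,3)
    t=3.1292 [x] (5,3)
    t=4.2839 [x] (6,3)
    t=5.0600 [y] (6,2)
    t=5.4386 [x] (7,2) — stop
  → r_1 = 5.4386
beam 2: φ=-45°, α=15°
  cosα=0.9659 sinα=0.2588 | (2,5) | tMaxX 0.7350 tMaxY 1.8159 | tΔX 1.0353 tΔY 3.8637
    t=0.7350 [x] (3,5)
    t=1.7703 [x] (4,5)
    t=1.8159 [y] (4,6)
    t=2.8056 [x] (5,6)
    t=3.8409 [x] (6,6)
    t=4.8762 [x] (7,6) — stop
  → r_2 = 4.8762
beam 3: φ=45°, α=105°
  cosα=-0.2588 sinα=0.9659 | (2,5) | tMaxX 1.1205 tMaxY 0.4866 | tΔX 3.8637 tΔY 1.0353
    t=0.4866 [y] (2,6)
    t=1.1205 [x] (1,6)
    t=1.5219 [y] (1,7)
    t=2.5571 [y] (1,8)
    t=3.5924 [y] (1,9) — stop
  → r_3 = 3.5924
beam 4: φ=90°, α=150°
  cosα=-0.8660 sinα=0.5000 | (2,5) | tMaxX 0.3349 tMaxY 0.9400 | tΔX 1.1547 tΔY 2.0000
    t=0.3349 [x] (1,5)
    t=0.9400 [y] (1,6)
    t=1.4896 [x] (0,6) — stop
  → r_4 = 1.4896

ranges = [5.4386, 4.8762, 3.5924, 1.4896]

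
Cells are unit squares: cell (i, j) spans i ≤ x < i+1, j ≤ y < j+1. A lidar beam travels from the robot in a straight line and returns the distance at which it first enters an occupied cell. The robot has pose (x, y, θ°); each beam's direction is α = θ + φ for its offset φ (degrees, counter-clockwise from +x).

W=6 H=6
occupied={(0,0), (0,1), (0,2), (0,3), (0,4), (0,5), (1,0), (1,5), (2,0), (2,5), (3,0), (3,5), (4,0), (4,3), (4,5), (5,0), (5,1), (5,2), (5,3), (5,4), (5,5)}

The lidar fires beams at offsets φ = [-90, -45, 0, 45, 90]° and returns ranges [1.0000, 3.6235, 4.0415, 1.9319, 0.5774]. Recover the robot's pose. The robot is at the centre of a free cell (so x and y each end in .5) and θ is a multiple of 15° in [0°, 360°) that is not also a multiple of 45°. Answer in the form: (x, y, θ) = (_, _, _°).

(x, y, θ) = (1.5, 1.5, 60°)

Enumerate (i+0.5, j+0.5, θ) over the 15 free cells and 16 admissible headings. For each, cast all 5 beams and compare to the given ranges.
  (3.5, 1.5, 345°): beam 1 = 0.5176 ≠ 1.0000 ✗
  (3.5, 3.5, 120°): beam 1 = 0.5774 ≠ 1.0000 ✗
  (3.5, 4.5, 195°): beam 1 = 0.5176 ≠ 1.0000 ✗
  (2.5, 4.5, 165°): beam 1 = 0.5176 ≠ 1.0000 ✗
  (2.5, 2.5, 345°): beam 1 = 1.5529 ≠ 1.0000 ✗
  …
  (1.5, 1.5, 60°): r_1=1.0000, r_2=3.6235, r_3=4.0415, r_4=1.9319, r_5=0.5774 — all match ✓
Unique over the lattice → pose = (1.5, 1.5, 60°).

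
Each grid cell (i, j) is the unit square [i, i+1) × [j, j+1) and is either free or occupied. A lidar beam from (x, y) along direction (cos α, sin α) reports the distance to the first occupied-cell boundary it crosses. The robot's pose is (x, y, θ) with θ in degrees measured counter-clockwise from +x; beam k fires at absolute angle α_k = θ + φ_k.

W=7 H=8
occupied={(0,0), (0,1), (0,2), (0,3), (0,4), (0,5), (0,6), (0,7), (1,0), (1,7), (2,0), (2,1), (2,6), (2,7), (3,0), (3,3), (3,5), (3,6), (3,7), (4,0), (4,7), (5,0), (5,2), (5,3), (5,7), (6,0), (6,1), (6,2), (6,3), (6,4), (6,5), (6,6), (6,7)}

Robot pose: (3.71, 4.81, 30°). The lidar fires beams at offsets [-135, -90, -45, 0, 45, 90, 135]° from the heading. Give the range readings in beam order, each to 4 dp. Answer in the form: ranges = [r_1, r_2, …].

beam 1: φ=-135°, α=255°
  cosα=-0.2588 sinα=-0.9659 | (3,4) | tMaxX 2.7432 tMaxY 0.8386 | tΔX 3.8637 tΔY 1.0353
    t=0.8386 [y] (3,3) — stop
  → r_1 = 0.8386
beam 2: φ=-90°, α=300°
  cosα=0.5000 sinα=-0.8660 | (3,4) | tMaxX 0.5800 tMaxY 0.9353 | tΔX 2.0000 tΔY 1.1547
    t=0.5800 [x] (4,4)
    t=0.9353 [y] (4,3)
    t=2.0900 [y] (4,2)
    t=2.5800 [x] (5,2) — stop
  → r_2 = 2.5800
beam 3: φ=-45°, α=345°
  cosα=0.9659 sinα=-0.2588 | (3,4) | tMaxX 0.3002 tMaxY 3.1296 | tΔX 1.0353 tΔY 3.8637
    t=0.3002 [x] (4,4)
    t=1.3355 [x] (5,4)
    t=2.3708 [x] (6,4) — stop
  → r_3 = 2.3708
beam 4: φ=0°, α=30°
  cosα=0.8660 sinα=0.5000 | (3,4) | tMaxX 0.3349 tMaxY 0.3800 | tΔX 1.1547 tΔY 2.0000
    t=0.3349 [x] (4,4)
    t=0.3800 [y] (4,5)
    t=1.4896 [x] (5,5)
    t=2.3800 [y] (5,6)
    t=2.6443 [x] (6,6) — stop
  → r_4 = 2.6443
beam 5: φ=45°, α=75°
  cosα=0.2588 sinα=0.9659 | (3,4) | tMaxX 1.1205 tMaxY 0.1967 | tΔX 3.8637 tΔY 1.0353
    t=0.1967 [y] (3,5) — stop
  → r_5 = 0.1967
beam 6: φ=90°, α=120°
  cosα=-0.5000 sinα=0.8660 | (3,4) | tMaxX 1.4200 tMaxY 0.2194 | tΔX 2.0000 tΔY 1.1547
    t=0.2194 [y] (3,5) — stop
  → r_6 = 0.2194
beam 7: φ=135°, α=165°
  cosα=-0.9659 sinα=0.2588 | (3,4) | tMaxX 0.7350 tMaxY 0.7341 | tΔX 1.0353 tΔY 3.8637
    t=0.7341 [y] (3,5) — stop
  → r_7 = 0.7341

ranges = [0.8386, 2.5800, 2.3708, 2.6443, 0.1967, 0.2194, 0.7341]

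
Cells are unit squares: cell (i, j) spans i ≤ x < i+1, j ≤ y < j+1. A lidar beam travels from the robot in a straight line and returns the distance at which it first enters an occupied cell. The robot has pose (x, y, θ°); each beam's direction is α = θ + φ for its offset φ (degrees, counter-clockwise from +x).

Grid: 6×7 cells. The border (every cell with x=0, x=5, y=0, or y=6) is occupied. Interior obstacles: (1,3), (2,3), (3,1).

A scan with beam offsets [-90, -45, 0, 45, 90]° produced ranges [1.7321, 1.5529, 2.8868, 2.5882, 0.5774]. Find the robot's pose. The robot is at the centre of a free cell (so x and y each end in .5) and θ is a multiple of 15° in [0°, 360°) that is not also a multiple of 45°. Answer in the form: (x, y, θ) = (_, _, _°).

(x, y, θ) = (3.5, 3.5, 60°)

Enumerate (i+0.5, j+0.5, θ) over the 17 free cells and 16 admissible headings. For each, cast all 5 beams and compare to the given ranges.
  (2.5, 2.5, 330°): beam 3 = 1.0000 ≠ 2.8868 ✗
  (4.5, 4.5, 150°): beam 1 = 1.0000 ≠ 1.7321 ✗
  (1.5, 5.5, 60°): beam 1 = 4.0415 ≠ 1.7321 ✗
  (4.5, 3.5, 285°): beam 1 = 1.5529 ≠ 1.7321 ✗
  …
  (3.5, 3.5, 60°): r_1=1.7321, r_2=1.5529, r_3=2.8868, r_4=2.5882, r_5=0.5774 — all match ✓
No second candidate reproduces the full scan.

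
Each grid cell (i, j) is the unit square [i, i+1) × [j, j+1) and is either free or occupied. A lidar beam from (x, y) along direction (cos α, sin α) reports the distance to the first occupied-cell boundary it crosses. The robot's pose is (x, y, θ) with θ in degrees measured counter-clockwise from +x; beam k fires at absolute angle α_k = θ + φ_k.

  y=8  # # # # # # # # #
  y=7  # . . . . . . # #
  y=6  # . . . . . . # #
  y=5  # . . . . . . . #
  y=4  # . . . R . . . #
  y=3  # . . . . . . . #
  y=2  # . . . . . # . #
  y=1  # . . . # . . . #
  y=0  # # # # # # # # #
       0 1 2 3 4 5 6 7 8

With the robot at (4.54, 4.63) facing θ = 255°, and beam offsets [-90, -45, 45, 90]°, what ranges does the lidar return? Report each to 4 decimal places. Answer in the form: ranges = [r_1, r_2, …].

ranges = [3.6649, 4.0876, 2.9200, 3.5821]

beam 1: φ=-90°, α=165°
  cosα=-0.9659 sinα=0.2588 | (4,4) | tMaxX 0.5590 tMaxY 1.4296 | tΔX 1.0353 tΔY 3.8637
    t=0.5590 [x] (3,4)
    t=1.4296 [y] (3,5)
    t=1.5943 [x] (2,5)
    t=2.6296 [x] (1,5)
    t=3.6649 [x] (0,5) — stop
  → r_1 = 3.6649
beam 2: φ=-45°, α=210°
  cosα=-0.8660 sinα=-0.5000 | (4,4) | tMaxX 0.6235 tMaxY 1.2600 | tΔX 1.1547 tΔY 2.0000
    t=0.6235 [x] (3,4)
    t=1.2600 [y] (3,3)
    t=1.7782 [x] (2,3)
    t=2.9329 [x] (1,3)
    t=3.2600 [y] (1,2)
    t=4.0876 [x] (0,2) — stop
  → r_2 = 4.0876
beam 3: φ=45°, α=300°
  cosα=0.5000 sinα=-0.8660 | (4,4) | tMaxX 0.9200 tMaxY 0.7275 | tΔX 2.0000 tΔY 1.1547
    t=0.7275 [y] (4,3)
    t=0.9200 [x] (5,3)
    t=1.8822 [y] (5,2)
    t=2.9200 [x] (6,2) — stop
  → r_3 = 2.9200
beam 4: φ=90°, α=345°
  cosα=0.9659 sinα=-0.2588 | (4,4) | tMaxX 0.4762 tMaxY 2.4341 | tΔX 1.0353 tΔY 3.8637
    t=0.4762 [x] (5,4)
    t=1.5115 [x] (6,4)
    t=2.4341 [y] (6,3)
    t=2.5468 [x] (7,3)
    t=3.5821 [x] (8,3) — stop
  → r_4 = 3.5821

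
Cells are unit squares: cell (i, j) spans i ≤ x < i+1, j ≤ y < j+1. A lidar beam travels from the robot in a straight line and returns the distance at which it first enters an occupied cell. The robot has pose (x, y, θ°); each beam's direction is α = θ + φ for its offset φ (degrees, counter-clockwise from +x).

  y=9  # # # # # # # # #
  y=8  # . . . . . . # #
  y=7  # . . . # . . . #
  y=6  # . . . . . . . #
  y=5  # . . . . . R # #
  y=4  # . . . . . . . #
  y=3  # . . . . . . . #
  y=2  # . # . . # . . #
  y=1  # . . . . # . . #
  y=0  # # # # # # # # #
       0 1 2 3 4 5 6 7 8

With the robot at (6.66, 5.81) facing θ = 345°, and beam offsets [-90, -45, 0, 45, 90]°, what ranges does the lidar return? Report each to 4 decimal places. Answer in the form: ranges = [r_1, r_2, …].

ranges = [2.9091, 0.6800, 0.3520, 1.5473, 2.2673]

beam 1: φ=-90°, α=255°
  d=(-0.2588,-0.9659)  start (6,5)  tX=2.5500 tY=0.8386  stride 1/|dx|=3.8637 1/|dy|=1.0353
    cross y-line → (6,4), t=0.8386
    cross y-line → (6,3), t=1.8738
    cross x-line → (5,3), t=2.5500
    cross y-line → (5,2), t=2.9091 (wall)
  → r_1 = 2.9091
beam 2: φ=-45°, α=300°
  d=(0.5000,-0.8660)  start (6,5)  tX=0.6800 tY=0.9353  stride 1/|dx|=2.0000 1/|dy|=1.1547
    cross x-line → (7,5), t=0.6800 (wall)
  → r_2 = 0.6800
beam 3: φ=0°, α=345°
  d=(0.9659,-0.2588)  start (6,5)  tX=0.3520 tY=3.1296  stride 1/|dx|=1.0353 1/|dy|=3.8637
    cross x-line → (7,5), t=0.3520 (wall)
  → r_3 = 0.3520
beam 4: φ=45°, α=30°
  d=(0.8660,0.5000)  start (6,5)  tX=0.3926 tY=0.3800  stride 1/|dx|=1.1547 1/|dy|=2.0000
    cross y-line → (6,6), t=0.3800
    cross x-line → (7,6), t=0.3926
    cross x-line → (8,6), t=1.5473 (wall)
  → r_4 = 1.5473
beam 5: φ=90°, α=75°
  d=(0.2588,0.9659)  start (6,5)  tX=1.3137 tY=0.1967  stride 1/|dx|=3.8637 1/|dy|=1.0353
    cross y-line → (6,6), t=0.1967
    cross y-line → (6,7), t=1.2320
    cross x-line → (7,7), t=1.3137
    cross y-line → (7,8), t=2.2673 (wall)
  → r_5 = 2.2673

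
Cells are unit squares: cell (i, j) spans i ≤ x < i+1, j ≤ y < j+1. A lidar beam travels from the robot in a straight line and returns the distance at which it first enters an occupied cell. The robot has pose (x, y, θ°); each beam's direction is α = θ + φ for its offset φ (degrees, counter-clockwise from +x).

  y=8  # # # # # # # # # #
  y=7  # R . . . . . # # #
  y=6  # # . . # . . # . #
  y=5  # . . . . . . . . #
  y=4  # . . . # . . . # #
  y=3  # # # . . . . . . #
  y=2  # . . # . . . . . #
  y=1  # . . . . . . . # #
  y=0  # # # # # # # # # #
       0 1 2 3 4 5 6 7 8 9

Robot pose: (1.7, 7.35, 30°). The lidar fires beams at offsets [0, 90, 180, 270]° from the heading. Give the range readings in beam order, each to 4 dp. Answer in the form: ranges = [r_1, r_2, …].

beam 1: φ=0°, α=30°
  direction (0.8660, 0.5000); cell (1,7); t to first gridline: x 0.3464, y 1.3000 (then +1.1547 / +2.0000)
    (2,7) via x @ 0.3464
    (2,8) via y @ 1.3000  # hit
  → r_1 = 1.3000
beam 2: φ=90°, α=120°
  direction (-0.5000, 0.8660); cell (1,7); t to first gridline: x 1.4000, y 0.7506 (then +2.0000 / +1.1547)
    (1,8) via y @ 0.7506  # hit
  → r_2 = 0.7506
beam 3: φ=180°, α=210°
  direction (-0.8660, -0.5000); cell (1,7); t to first gridline: x 0.8083, y 0.7000 (then +1.1547 / +2.0000)
    (1,6) via y @ 0.7000  # hit
  → r_3 = 0.7000
beam 4: φ=270°, α=300°
  direction (0.5000, -0.8660); cell (1,7); t to first gridline: x 0.6000, y 0.4041 (then +2.0000 / +1.1547)
    (1,6) via y @ 0.4041  # hit
  → r_4 = 0.4041

ranges = [1.3000, 0.7506, 0.7000, 0.4041]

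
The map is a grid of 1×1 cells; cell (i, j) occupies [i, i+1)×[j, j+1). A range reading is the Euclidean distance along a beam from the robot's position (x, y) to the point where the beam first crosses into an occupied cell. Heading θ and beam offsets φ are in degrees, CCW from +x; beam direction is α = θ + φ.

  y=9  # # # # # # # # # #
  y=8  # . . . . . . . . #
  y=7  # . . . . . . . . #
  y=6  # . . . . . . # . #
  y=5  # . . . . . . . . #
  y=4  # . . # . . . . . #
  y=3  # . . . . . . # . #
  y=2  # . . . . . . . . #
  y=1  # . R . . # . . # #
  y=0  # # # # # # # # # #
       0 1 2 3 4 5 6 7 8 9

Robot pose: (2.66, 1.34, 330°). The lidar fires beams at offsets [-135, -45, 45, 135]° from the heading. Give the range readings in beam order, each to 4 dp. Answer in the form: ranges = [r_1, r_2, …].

ranges = [1.3137, 0.3520, 2.4225, 6.4137]

beam 1: φ=-135°, α=195°
  direction (-0.9659, -0.2588); cell (2,1); t to first gridline: x 0.6833, y 1.3137 (then +1.0353 / +3.8637)
    (1,1) via x @ 0.6833
    (1,0) via y @ 1.3137  # hit
  → r_1 = 1.3137
beam 2: φ=-45°, α=285°
  direction (0.2588, -0.9659); cell (2,1); t to first gridline: x 1.3137, y 0.3520 (then +3.8637 / +1.0353)
    (2,0) via y @ 0.3520  # hit
  → r_2 = 0.3520
beam 3: φ=45°, α=15°
  direction (0.9659, 0.2588); cell (2,1); t to first gridline: x 0.3520, y 2.5500 (then +1.0353 / +3.8637)
    (3,1) via x @ 0.3520
    (4,1) via x @ 1.3873
    (5,1) via x @ 2.4225  # hit
  → r_3 = 2.4225
beam 4: φ=135°, α=105°
  direction (-0.2588, 0.9659); cell (2,1); t to first gridline: x 2.5500, y 0.6833 (then +3.8637 / +1.0353)
    (2,2) via y @ 0.6833
    (2,3) via y @ 1.7186
    (1,3) via x @ 2.5500
    (1,4) via y @ 2.7538
    (1,5) via y @ 3.7891
    (1,6) via y @ 4.8244
    (1,7) via y @ 5.8597
    (0,7) via x @ 6.4137  # hit
  → r_4 = 6.4137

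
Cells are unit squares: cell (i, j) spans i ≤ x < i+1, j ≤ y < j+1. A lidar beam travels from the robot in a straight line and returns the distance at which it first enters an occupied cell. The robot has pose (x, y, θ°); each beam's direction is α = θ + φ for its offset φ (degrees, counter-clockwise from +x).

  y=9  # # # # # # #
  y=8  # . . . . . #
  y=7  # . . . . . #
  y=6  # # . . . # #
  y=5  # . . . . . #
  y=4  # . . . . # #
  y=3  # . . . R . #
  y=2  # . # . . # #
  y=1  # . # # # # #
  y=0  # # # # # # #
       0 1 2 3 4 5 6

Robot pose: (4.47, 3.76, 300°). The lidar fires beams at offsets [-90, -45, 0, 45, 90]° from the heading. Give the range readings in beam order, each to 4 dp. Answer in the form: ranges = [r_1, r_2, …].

beam 1: φ=-90°, α=210°
  d=(-0.8660,-0.5000)  start (4,3)  tX=0.5427 tY=1.5200  stride 1/|dx|=1.1547 1/|dy|=2.0000
    cross x-line → (3,3), t=0.5427
    cross y-line → (3,2), t=1.5200
    cross x-line → (2,2), t=1.6974 (wall)
  → r_1 = 1.6974
beam 2: φ=-45°, α=255°
  d=(-0.2588,-0.9659)  start (4,3)  tX=1.8159 tY=0.7868  stride 1/|dx|=3.8637 1/|dy|=1.0353
    cross y-line → (4,2), t=0.7868
    cross x-line → (3,2), t=1.8159
    cross y-line → (3,1), t=1.8221 (wall)
  → r_2 = 1.8221
beam 3: φ=0°, α=300°
  d=(0.5000,-0.8660)  start (4,3)  tX=1.0600 tY=0.8776  stride 1/|dx|=2.0000 1/|dy|=1.1547
    cross y-line → (4,2), t=0.8776
    cross x-line → (5,2), t=1.0600 (wall)
  → r_3 = 1.0600
beam 4: φ=45°, α=345°
  d=(0.9659,-0.2588)  start (4,3)  tX=0.5487 tY=2.9364  stride 1/|dx|=1.0353 1/|dy|=3.8637
    cross x-line → (5,3), t=0.5487
    cross x-line → (6,3), t=1.5840 (wall)
  → r_4 = 1.5840
beam 5: φ=90°, α=30°
  d=(0.8660,0.5000)  start (4,3)  tX=0.6120 tY=0.4800  stride 1/|dx|=1.1547 1/|dy|=2.0000
    cross y-line → (4,4), t=0.4800
    cross x-line → (5,4), t=0.6120 (wall)
  → r_5 = 0.6120

ranges = [1.6974, 1.8221, 1.0600, 1.5840, 0.6120]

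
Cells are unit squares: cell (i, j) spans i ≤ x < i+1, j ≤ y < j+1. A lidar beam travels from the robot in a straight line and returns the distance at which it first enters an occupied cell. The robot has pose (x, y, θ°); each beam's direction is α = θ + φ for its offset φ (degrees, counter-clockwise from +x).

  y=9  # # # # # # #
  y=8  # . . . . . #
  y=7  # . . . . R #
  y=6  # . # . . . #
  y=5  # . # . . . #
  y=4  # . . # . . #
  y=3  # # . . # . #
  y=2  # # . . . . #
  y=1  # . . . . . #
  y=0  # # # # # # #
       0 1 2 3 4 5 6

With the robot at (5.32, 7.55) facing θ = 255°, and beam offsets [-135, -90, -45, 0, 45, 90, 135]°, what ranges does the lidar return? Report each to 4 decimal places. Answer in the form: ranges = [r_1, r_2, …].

beam 1: φ=-135°, α=120°
  d=(-0.5000,0.8660)  start (5,7)  tX=0.6400 tY=0.5196  stride 1/|dx|=2.0000 1/|dy|=1.1547
    cross y-line → (5,8), t=0.5196
    cross x-line → (4,8), t=0.6400
    cross y-line → (4,9), t=1.6743 (wall)
  → r_1 = 1.6743
beam 2: φ=-90°, α=165°
  d=(-0.9659,0.2588)  start (5,7)  tX=0.3313 tY=1.7387  stride 1/|dx|=1.0353 1/|dy|=3.8637
    cross x-line → (4,7), t=0.3313
    cross x-line → (3,7), t=1.3666
    cross y-line → (3,8), t=1.7387
    cross x-line → (2,8), t=2.4018
    cross x-line → (1,8), t=3.4371
    cross x-line → (0,8), t=4.4724 (wall)
  → r_2 = 4.4724
beam 3: φ=-45°, α=210°
  d=(-0.8660,-0.5000)  start (5,7)  tX=0.3695 tY=1.1000  stride 1/|dx|=1.1547 1/|dy|=2.0000
    cross x-line → (4,7), t=0.3695
    cross y-line → (4,6), t=1.1000
    cross x-line → (3,6), t=1.5242
    cross x-line → (2,6), t=2.6789 (wall)
  → r_3 = 2.6789
beam 4: φ=0°, α=255°
  d=(-0.2588,-0.9659)  start (5,7)  tX=1.2364 tY=0.5694  stride 1/|dx|=3.8637 1/|dy|=1.0353
    cross y-line → (5,6), t=0.5694
    cross x-line → (4,6), t=1.2364
    cross y-line → (4,5), t=1.6047
    cross y-line → (4,4), t=2.6400
    cross y-line → (4,3), t=3.6752 (wall)
  → r_4 = 3.6752
beam 5: φ=45°, α=300°
  d=(0.5000,-0.8660)  start (5,7)  tX=1.3600 tY=0.6351  stride 1/|dx|=2.0000 1/|dy|=1.1547
    cross y-line → (5,6), t=0.6351
    cross x-line → (6,6), t=1.3600 (wall)
  → r_5 = 1.3600
beam 6: φ=90°, α=345°
  d=(0.9659,-0.2588)  start (5,7)  tX=0.7040 tY=2.1250  stride 1/|dx|=1.0353 1/|dy|=3.8637
    cross x-line → (6,7), t=0.7040 (wall)
  → r_6 = 0.7040
beam 7: φ=135°, α=30°
  d=(0.8660,0.5000)  start (5,7)  tX=0.7852 tY=0.9000  stride 1/|dx|=1.1547 1/|dy|=2.0000
    cross x-line → (6,7), t=0.7852 (wall)
  → r_7 = 0.7852

ranges = [1.6743, 4.4724, 2.6789, 3.6752, 1.3600, 0.7040, 0.7852]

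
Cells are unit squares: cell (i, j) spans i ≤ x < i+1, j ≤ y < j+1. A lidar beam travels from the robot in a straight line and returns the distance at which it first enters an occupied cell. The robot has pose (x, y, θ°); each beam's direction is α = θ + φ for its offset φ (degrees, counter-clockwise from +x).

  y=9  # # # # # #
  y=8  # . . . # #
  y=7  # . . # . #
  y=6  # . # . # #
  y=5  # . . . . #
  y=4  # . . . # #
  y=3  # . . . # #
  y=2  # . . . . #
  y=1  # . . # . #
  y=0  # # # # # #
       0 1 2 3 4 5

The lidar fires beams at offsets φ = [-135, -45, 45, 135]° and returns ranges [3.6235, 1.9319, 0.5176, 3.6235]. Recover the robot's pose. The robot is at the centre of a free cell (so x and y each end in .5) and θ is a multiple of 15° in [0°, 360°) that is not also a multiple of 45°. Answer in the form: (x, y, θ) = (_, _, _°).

Enumerate (i+0.5, j+0.5, θ) over the 25 free cells and 16 admissible headings. For each, cast all 4 beams and compare to the given ranges.
  (2.5, 3.5, 105°): beam 1 = 2.8868 ≠ 3.6235 ✗
  (1.5, 4.5, 75°): beam 1 = 3.0000 ≠ 3.6235 ✗
  (3.5, 5.5, 150°): beam 1 = 1.5529 ≠ 3.6235 ✗
  (2.5, 7.5, 75°): beam 1 = 0.5774 ≠ 3.6235 ✗
  …
  (1.5, 4.5, 150°): r_1=3.6235, r_2=1.9319, r_3=0.5176, r_4=3.6235 — all match ✓
Only this pose fits every beam.

(x, y, θ) = (1.5, 4.5, 150°)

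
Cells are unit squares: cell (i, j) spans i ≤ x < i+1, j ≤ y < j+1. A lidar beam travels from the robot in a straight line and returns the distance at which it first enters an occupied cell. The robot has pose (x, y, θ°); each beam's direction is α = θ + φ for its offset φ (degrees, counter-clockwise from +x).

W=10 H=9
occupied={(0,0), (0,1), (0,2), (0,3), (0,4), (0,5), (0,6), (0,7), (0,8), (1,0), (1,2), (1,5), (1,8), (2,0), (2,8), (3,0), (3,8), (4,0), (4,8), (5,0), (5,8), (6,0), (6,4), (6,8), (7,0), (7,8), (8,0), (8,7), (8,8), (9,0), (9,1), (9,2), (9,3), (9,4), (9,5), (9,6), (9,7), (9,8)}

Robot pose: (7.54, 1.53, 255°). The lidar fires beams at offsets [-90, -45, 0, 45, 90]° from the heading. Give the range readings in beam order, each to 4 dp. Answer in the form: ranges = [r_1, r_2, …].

ranges = [6.7707, 1.0600, 0.5487, 0.6120, 1.5115]

beam 1: φ=-90°, α=165°
  cosα=-0.9659 sinα=0.2588 | (7,1) | tMaxX 0.5590 tMaxY 1.8159 | tΔX 1.0353 tΔY 3.8637
    t=0.5590 [x] (6,1)
    t=1.5943 [x] (5,1)
    t=1.8159 [y] (5,2)
    t=2.6296 [x] (4,2)
    t=3.6649 [x] (3,2)
    t=4.7002 [x] (2,2)
    t=5.6796 [y] (2,3)
    t=5.7354 [x] (1,3)
    t=6.7707 [x] (0,3) — stop
  → r_1 = 6.7707
beam 2: φ=-45°, α=210°
  cosα=-0.8660 sinα=-0.5000 | (7,1) | tMaxX 0.6235 tMaxY 1.0600 | tΔX 1.1547 tΔY 2.0000
    t=0.6235 [x] (6,1)
    t=1.0600 [y] (6,0) — stop
  → r_2 = 1.0600
beam 3: φ=0°, α=255°
  cosα=-0.2588 sinα=-0.9659 | (7,1) | tMaxX 2.0864 tMaxY 0.5487 | tΔX 3.8637 tΔY 1.0353
    t=0.5487 [y] (7,0) — stop
  → r_3 = 0.5487
beam 4: φ=45°, α=300°
  cosα=0.5000 sinα=-0.8660 | (7,1) | tMaxX 0.9200 tMaxY 0.6120 | tΔX 2.0000 tΔY 1.1547
    t=0.6120 [y] (7,0) — stop
  → r_4 = 0.6120
beam 5: φ=90°, α=345°
  cosα=0.9659 sinα=-0.2588 | (7,1) | tMaxX 0.4762 tMaxY 2.0478 | tΔX 1.0353 tΔY 3.8637
    t=0.4762 [x] (8,1)
    t=1.5115 [x] (9,1) — stop
  → r_5 = 1.5115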